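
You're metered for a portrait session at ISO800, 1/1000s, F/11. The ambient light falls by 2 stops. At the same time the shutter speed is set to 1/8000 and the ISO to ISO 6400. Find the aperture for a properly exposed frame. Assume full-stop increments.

f/5.6

Scene light: 2 stops darker.
Shutter speed: 1/1000 → 1/2000 → 1/4000 → 1/8000 — 3 stops faster (darker).
ISO: 800 → 1600 → 3200 → 6400 — 3 stops raised (brighter).
Net so far: 2 stops darker. Aperture: f/11 → f/8 → f/5.6.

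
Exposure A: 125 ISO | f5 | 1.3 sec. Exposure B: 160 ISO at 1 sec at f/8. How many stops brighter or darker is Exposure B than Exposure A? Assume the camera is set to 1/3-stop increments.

1 1/3 stops darker

Aperture: f/5 → f/5.6 → f/6.3 → f/7.1 → f/8 — 1 1/3 stops stopped down (darker).
Shutter speed: 1.3 → 1 — 1/3 stop faster (darker).
ISO: 125 → 160 — 1/3 stop higher (brighter).
Net: −1 1/3 −1/3 +1/3 = −1 1/3 stops.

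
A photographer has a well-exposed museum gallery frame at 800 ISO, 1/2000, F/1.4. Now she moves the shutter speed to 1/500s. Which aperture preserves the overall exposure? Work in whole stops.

Shutter speed: 1/2000 → 1/1000 → 1/500 — 2 stops longer (brighter).
Need 2 stops darker from the aperture: f/1.4 → f/2 → f/2.8.

f/2.8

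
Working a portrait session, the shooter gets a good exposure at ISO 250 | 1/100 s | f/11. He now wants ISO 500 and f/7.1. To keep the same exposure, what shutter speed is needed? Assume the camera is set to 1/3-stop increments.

ISO: 250 → 320 → 400 → 500 — 1 stop higher (brighter).
Aperture: f/11 → f/10 → f/9 → f/8 → f/7.1 — 1 1/3 stops larger aperture (brighter).
Net change so far: 2 1/3 stops brighter. Offset with the shutter speed: 1/100 → 1/125 → 1/160 → 1/200 → 1/250 → 1/320 → 1/400 → 1/500.

1/500s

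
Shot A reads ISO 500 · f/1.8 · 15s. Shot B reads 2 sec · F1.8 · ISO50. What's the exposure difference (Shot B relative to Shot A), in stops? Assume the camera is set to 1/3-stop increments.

6 1/3 stops darker

Aperture: unchanged.
Shutter speed: 15 → 13 → 10 → 8 → 6 → 5 → 4 → 3.2 → 2.5 → 2 — 3 stops faster (darker).
ISO: 500 → 400 → 320 → 250 → 200 → 160 → 125 → 100 → 80 → 64 → 50 — 3 1/3 stops lower (darker).
Net: −3 −3 1/3 = −6 1/3 stops.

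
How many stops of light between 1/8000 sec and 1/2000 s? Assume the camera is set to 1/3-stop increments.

2 stops

1/8000 → 1/6400 → 1/5000 → 1/4000 → 1/3200 → 1/2500 → 1/2000 — count the steps: 6 third-stops = 2 stops.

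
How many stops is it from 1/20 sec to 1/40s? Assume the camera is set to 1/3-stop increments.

1 stop

1/20 → 1/25 → 1/30 → 1/40 — count the steps: 3 third-stops = 1 stop.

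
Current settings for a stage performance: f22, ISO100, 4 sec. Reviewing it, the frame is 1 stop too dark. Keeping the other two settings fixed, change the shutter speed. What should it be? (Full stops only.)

Underexposed by 1 stop → need 1 stop brighter.
Shutter speed: 4 → 8.

8 s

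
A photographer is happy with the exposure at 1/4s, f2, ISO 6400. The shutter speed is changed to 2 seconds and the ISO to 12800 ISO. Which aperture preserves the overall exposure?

Shutter speed: 1/4 → 1/2 → 1 → 2 — 3 stops longer (brighter).
ISO: 6400 → 12800 — 1 stop higher (brighter).
Net change so far: 4 stops brighter. Offset with the aperture: f/2 → f/2.8 → f/4 → f/5.6 → f/8.

f/8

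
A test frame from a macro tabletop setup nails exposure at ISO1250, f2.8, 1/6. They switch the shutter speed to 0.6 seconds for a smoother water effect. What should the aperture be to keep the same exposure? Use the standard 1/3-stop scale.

Shutter speed: 1/6 → 1/5 → 1/4 → 0.3 → 0.4 → 0.5 → 0.6 — 2 stops longer (brighter).
Need 2 stops darker from the aperture: f/2.8 → f/3.2 → f/3.5 → f/4 → f/4.5 → f/5 → f/5.6.

f/5.6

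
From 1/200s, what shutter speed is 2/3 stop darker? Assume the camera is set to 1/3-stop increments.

1/320s

Shutter speed: 1/200 → 1/250 → 1/320 — 2/3 stop shorter (darker).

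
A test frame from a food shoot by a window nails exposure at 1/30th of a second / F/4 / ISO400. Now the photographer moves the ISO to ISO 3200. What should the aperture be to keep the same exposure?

f/11

ISO: 400 → 800 → 1600 → 3200 — 3 stops higher (brighter).
Need 3 stops darker from the aperture: f/4 → f/5.6 → f/8 → f/11.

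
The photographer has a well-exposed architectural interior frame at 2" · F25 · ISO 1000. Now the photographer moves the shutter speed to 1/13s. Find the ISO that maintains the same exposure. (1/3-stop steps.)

Shutter speed: 2 → 1.6 → 1.3 → 1 → 0.8 → 0.6 → 0.5 → 0.4 → 0.3 → 1/4 → 1/5 → 1/6 → 1/8 → 1/10 → 1/13 — 4 2/3 stops shorter (darker).
Need 4 2/3 stops brighter from the ISO: 1000 → 1250 → 1600 → 2000 → 2500 → 3200 → 4000 → 5000 → 6400 → 8000 → 10000 → 12800 → 16000 → 20000 → 25600.

ISO 25600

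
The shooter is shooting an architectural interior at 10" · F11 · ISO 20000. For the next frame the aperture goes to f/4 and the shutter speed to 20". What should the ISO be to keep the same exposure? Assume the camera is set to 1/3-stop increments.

ISO 1250

Aperture: f/11 → f/10 → f/9 → f/8 → f/7.1 → f/6.3 → f/5.6 → f/5 → f/4.5 → f/4 — 3 stops opened up (brighter).
Shutter speed: 10 → 13 → 15 → 20 — 1 stop longer (brighter).
Net change so far: 4 stops brighter. Offset with the ISO: 20000 → 16000 → 12800 → 10000 → 8000 → 6400 → 5000 → 4000 → 3200 → 2500 → 2000 → 1600 → 1250.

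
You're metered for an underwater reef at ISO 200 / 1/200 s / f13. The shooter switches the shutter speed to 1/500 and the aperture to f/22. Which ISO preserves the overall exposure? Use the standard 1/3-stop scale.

ISO 1600

Shutter speed: 1/200 → 1/250 → 1/320 → 1/400 → 1/500 — 1 1/3 stops faster (darker).
Aperture: f/13 → f/14 → f/16 → f/18 → f/20 → f/22 — 1 2/3 stops stopped down (darker).
Net change so far: 3 stops darker. Offset with the ISO: 200 → 250 → 320 → 400 → 500 → 640 → 800 → 1000 → 1250 → 1600.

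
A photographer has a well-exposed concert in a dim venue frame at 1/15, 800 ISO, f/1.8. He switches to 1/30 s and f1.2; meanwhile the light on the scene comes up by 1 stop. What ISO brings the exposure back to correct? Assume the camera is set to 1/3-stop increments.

ISO 400

Scene light: 1 stop brighter.
Shutter speed: 1/15 → 1/20 → 1/25 → 1/30 — 1 stop shorter (darker).
Aperture: f/1.8 → f/1.6 → f/1.4 → f/1.2 — 1 stop wider (brighter).
Net so far: 1 stop brighter. ISO: 800 → 640 → 500 → 400.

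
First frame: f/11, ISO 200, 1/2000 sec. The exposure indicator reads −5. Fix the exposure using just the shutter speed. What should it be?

Underexposed by 5 stops → need 5 stops brighter.
Shutter speed: 1/2000 → 1/1000 → 1/500 → 1/250 → 1/125 → 1/60.

1/60s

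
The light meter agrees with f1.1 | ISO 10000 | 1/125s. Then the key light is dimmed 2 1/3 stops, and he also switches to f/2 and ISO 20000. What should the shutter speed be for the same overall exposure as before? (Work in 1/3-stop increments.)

1/15s

Scene light: 2 1/3 stops darker.
Aperture: f/1.1 → f/1.2 → f/1.4 → f/1.6 → f/1.8 → f/2 — 1 2/3 stops narrower (darker).
ISO: 10000 → 12800 → 16000 → 20000 — 1 stop higher (brighter).
Net so far: 3 stops darker. Shutter speed: 1/125 → 1/100 → 1/80 → 1/60 → 1/50 → 1/40 → 1/30 → 1/25 → 1/20 → 1/15.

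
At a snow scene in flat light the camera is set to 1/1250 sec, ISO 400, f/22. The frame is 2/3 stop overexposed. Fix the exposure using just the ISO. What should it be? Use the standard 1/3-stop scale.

ISO 250

Overexposed by 2/3 stop → need 2/3 stop darker.
ISO: 400 → 320 → 250.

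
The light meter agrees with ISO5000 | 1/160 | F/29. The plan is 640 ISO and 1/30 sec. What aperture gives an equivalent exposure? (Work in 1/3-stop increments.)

ISO: 5000 → 4000 → 3200 → 2500 → 2000 → 1600 → 1250 → 1000 → 800 → 640 — 3 stops lower (darker).
Shutter speed: 1/160 → 1/125 → 1/100 → 1/80 → 1/60 → 1/50 → 1/40 → 1/30 — 2 1/3 stops slower (brighter).
Net change so far: 2/3 stop darker. Offset with the aperture: f/29 → f/25 → f/22.

f/22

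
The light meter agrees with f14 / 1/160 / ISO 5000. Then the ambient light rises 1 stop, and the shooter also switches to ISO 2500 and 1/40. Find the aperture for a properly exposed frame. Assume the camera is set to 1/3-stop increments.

f/29

Scene light: 1 stop brighter.
ISO: 5000 → 4000 → 3200 → 2500 — 1 stop dropped (darker).
Shutter speed: 1/160 → 1/125 → 1/100 → 1/80 → 1/60 → 1/50 → 1/40 — 2 stops slower (brighter).
Net so far: 2 stops brighter. Aperture: f/14 → f/16 → f/18 → f/20 → f/22 → f/25 → f/29.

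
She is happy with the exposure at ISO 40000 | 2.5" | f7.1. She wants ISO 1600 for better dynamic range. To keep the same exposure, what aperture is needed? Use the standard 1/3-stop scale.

f/1.4

ISO: 40000 → 32000 → 25600 → 20000 → 16000 → 12800 → 10000 → 8000 → 6400 → 5000 → 4000 → 3200 → 2500 → 2000 → 1600 — 4 2/3 stops dropped (darker).
Need 4 2/3 stops brighter from the aperture: f/7.1 → f/6.3 → f/5.6 → f/5 → f/4.5 → f/4 → f/3.5 → f/3.2 → f/2.8 → f/2.5 → f/2.2 → f/2 → f/1.8 → f/1.6 → f/1.4.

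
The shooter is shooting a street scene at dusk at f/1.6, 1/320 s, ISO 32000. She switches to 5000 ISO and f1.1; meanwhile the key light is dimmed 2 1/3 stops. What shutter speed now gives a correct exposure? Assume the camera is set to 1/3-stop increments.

1/20s

Scene light: 2 1/3 stops darker.
ISO: 32000 → 25600 → 20000 → 16000 → 12800 → 10000 → 8000 → 6400 → 5000 — 2 2/3 stops dropped (darker).
Aperture: f/1.6 → f/1.4 → f/1.2 → f/1.1 — 1 stop wider (brighter).
Net so far: 4 stops darker. Shutter speed: 1/320 → 1/250 → 1/200 → 1/160 → 1/125 → 1/100 → 1/80 → 1/60 → 1/50 → 1/40 → 1/30 → 1/25 → 1/20.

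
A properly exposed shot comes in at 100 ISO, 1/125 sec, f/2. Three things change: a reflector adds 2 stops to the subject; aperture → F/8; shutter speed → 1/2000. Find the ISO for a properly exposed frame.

Scene light: 2 stops brighter.
Aperture: f/2 → f/2.8 → f/4 → f/5.6 → f/8 — 4 stops narrower (darker).
Shutter speed: 1/125 → 1/250 → 1/500 → 1/1000 → 1/2000 — 4 stops faster (darker).
Net so far: 6 stops darker. ISO: 100 → 200 → 400 → 800 → 1600 → 3200 → 6400.

ISO 6400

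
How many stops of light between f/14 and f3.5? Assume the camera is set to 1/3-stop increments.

f/14 → f/13 → f/11 → f/10 → f/9 → f/8 → f/7.1 → f/6.3 → f/5.6 → f/5 → f/4.5 → f/4 → f/3.5 — count the steps: 12 third-stops = 4 stops.

4 stops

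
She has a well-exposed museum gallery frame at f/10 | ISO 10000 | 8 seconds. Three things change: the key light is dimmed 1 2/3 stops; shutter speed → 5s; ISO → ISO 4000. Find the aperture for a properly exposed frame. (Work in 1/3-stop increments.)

f/2.8

Scene light: 1 2/3 stops darker.
Shutter speed: 8 → 6 → 5 — 2/3 stop shorter (darker).
ISO: 10000 → 8000 → 6400 → 5000 → 4000 — 1 1/3 stops lower (darker).
Net so far: 3 2/3 stops darker. Aperture: f/10 → f/9 → f/8 → f/7.1 → f/6.3 → f/5.6 → f/5 → f/4.5 → f/4 → f/3.5 → f/3.2 → f/2.8.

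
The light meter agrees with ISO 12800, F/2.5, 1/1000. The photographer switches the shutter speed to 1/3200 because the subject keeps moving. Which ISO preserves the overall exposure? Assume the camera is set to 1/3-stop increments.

Shutter speed: 1/1000 → 1/1250 → 1/1600 → 1/2000 → 1/2500 → 1/3200 — 1 2/3 stops shorter (darker).
Need 1 2/3 stops brighter from the ISO: 12800 → 16000 → 20000 → 25600 → 32000 → 40000.

ISO 40000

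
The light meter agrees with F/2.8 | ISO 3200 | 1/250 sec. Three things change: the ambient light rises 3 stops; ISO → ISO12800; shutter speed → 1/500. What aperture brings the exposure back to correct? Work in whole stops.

Scene light: 3 stops brighter.
ISO: 3200 → 6400 → 12800 — 2 stops raised (brighter).
Shutter speed: 1/250 → 1/500 — 1 stop shorter (darker).
Net so far: 4 stops brighter. Aperture: f/2.8 → f/4 → f/5.6 → f/8 → f/11.

f/11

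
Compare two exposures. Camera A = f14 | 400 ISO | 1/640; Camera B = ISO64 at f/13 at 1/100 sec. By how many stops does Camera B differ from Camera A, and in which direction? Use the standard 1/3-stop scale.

1/3 stop brighter

Aperture: f/14 → f/13 — 1/3 stop wider (brighter).
Shutter speed: 1/640 → 1/500 → 1/400 → 1/320 → 1/250 → 1/200 → 1/160 → 1/125 → 1/100 — 2 2/3 stops slower (brighter).
ISO: 400 → 320 → 250 → 200 → 160 → 125 → 100 → 80 → 64 — 2 2/3 stops lower (darker).
Net: +1/3 +2 2/3 −2 2/3 = +1/3 stops.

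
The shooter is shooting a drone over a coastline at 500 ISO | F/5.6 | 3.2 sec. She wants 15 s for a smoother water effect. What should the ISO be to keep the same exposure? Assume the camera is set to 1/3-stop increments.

ISO 100

Shutter speed: 3.2 → 4 → 5 → 6 → 8 → 10 → 13 → 15 — 2 1/3 stops longer (brighter).
Need 2 1/3 stops darker from the ISO: 500 → 400 → 320 → 250 → 200 → 160 → 125 → 100.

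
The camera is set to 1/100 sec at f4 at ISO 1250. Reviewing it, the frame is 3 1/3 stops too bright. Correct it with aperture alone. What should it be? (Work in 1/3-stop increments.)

f/13

Overexposed by 3 1/3 stops → need 3 1/3 stops darker.
Aperture: f/4 → f/4.5 → f/5 → f/5.6 → f/6.3 → f/7.1 → f/8 → f/9 → f/10 → f/11 → f/13.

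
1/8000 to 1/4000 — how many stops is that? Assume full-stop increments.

1/8000 → 1/4000 — count the steps: 1 stop.

1 stop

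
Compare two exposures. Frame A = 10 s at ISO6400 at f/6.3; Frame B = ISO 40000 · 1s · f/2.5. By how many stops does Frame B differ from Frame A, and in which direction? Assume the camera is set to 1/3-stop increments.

Aperture: f/6.3 → f/5.6 → f/5 → f/4.5 → f/4 → f/3.5 → f/3.2 → f/2.8 → f/2.5 — 2 2/3 stops wider (brighter).
Shutter speed: 10 → 8 → 6 → 5 → 4 → 3.2 → 2.5 → 2 → 1.6 → 1.3 → 1 — 3 1/3 stops faster (darker).
ISO: 6400 → 8000 → 10000 → 12800 → 16000 → 20000 → 25600 → 32000 → 40000 — 2 2/3 stops raised (brighter).
Net: +2 2/3 −3 1/3 +2 2/3 = +2 stops.

2 stops brighter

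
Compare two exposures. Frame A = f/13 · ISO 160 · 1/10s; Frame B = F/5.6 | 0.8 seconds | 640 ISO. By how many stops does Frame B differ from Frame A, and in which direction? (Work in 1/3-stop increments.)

Aperture: f/13 → f/11 → f/10 → f/9 → f/8 → f/7.1 → f/6.3 → f/5.6 — 2 1/3 stops larger aperture (brighter).
Shutter speed: 1/10 → 1/8 → 1/6 → 1/5 → 1/4 → 0.3 → 0.4 → 0.5 → 0.6 → 0.8 — 3 stops slower (brighter).
ISO: 160 → 200 → 250 → 320 → 400 → 500 → 640 — 2 stops raised (brighter).
Net: +2 1/3 +3 +2 = +7 1/3 stops.

7 1/3 stops brighter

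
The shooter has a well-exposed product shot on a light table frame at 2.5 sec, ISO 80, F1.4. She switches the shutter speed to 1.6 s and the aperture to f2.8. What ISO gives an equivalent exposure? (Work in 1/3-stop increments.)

ISO 500

Shutter speed: 2.5 → 2 → 1.6 — 2/3 stop shorter (darker).
Aperture: f/1.4 → f/1.6 → f/1.8 → f/2 → f/2.2 → f/2.5 → f/2.8 — 2 stops smaller aperture (darker).
Net change so far: 2 2/3 stops darker. Offset with the ISO: 80 → 100 → 125 → 160 → 200 → 250 → 320 → 400 → 500.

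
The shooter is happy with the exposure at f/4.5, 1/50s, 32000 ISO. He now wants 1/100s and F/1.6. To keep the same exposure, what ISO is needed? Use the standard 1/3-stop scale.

Shutter speed: 1/50 → 1/60 → 1/80 → 1/100 — 1 stop faster (darker).
Aperture: f/4.5 → f/4 → f/3.5 → f/3.2 → f/2.8 → f/2.5 → f/2.2 → f/2 → f/1.8 → f/1.6 — 3 stops larger aperture (brighter).
Net change so far: 2 stops brighter. Offset with the ISO: 32000 → 25600 → 20000 → 16000 → 12800 → 10000 → 8000.

ISO 8000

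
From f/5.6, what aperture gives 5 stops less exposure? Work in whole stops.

f/32

Aperture: f/5.6 → f/8 → f/11 → f/16 → f/22 → f/32 — 5 stops smaller aperture (darker).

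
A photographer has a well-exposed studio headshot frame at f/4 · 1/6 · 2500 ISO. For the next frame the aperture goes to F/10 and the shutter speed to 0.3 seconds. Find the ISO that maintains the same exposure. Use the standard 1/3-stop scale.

Aperture: f/4 → f/4.5 → f/5 → f/5.6 → f/6.3 → f/7.1 → f/8 → f/9 → f/10 — 2 2/3 stops smaller aperture (darker).
Shutter speed: 1/6 → 1/5 → 1/4 → 0.3 — 1 stop longer (brighter).
Net change so far: 1 2/3 stops darker. Offset with the ISO: 2500 → 3200 → 4000 → 5000 → 6400 → 8000.

ISO 8000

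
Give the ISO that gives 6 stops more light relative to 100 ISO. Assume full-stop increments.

ISO: 100 → 200 → 400 → 800 → 1600 → 3200 → 6400 — 6 stops raised (brighter).

ISO 6400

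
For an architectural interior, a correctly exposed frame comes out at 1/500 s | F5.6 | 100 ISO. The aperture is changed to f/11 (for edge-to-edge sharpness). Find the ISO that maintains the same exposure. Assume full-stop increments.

Aperture: f/5.6 → f/8 → f/11 — 2 stops stopped down (darker).
Need 2 stops brighter from the ISO: 100 → 200 → 400.

ISO 400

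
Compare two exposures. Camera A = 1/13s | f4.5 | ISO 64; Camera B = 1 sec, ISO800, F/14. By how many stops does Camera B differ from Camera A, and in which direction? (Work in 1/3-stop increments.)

Aperture: f/4.5 → f/5 → f/5.6 → f/6.3 → f/7.1 → f/8 → f/9 → f/10 → f/11 → f/13 → f/14 — 3 1/3 stops narrower (darker).
Shutter speed: 1/13 → 1/10 → 1/8 → 1/6 → 1/5 → 1/4 → 0.3 → 0.4 → 0.5 → 0.6 → 0.8 → 1 — 3 2/3 stops longer (brighter).
ISO: 64 → 80 → 100 → 125 → 160 → 200 → 250 → 320 → 400 → 500 → 640 → 800 — 3 2/3 stops higher (brighter).
Net: −3 1/3 +3 2/3 +3 2/3 = +4 stops.

4 stops brighter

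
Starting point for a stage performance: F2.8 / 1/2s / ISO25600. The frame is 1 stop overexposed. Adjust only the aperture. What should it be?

Overexposed by 1 stop → need 1 stop darker.
Aperture: f/2.8 → f/4.

f/4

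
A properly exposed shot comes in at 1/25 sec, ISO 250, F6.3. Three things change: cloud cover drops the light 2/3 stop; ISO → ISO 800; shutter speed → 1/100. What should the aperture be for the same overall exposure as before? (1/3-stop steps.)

f/4.5

Scene light: 2/3 stop darker.
ISO: 250 → 320 → 400 → 500 → 640 → 800 — 1 2/3 stops higher (brighter).
Shutter speed: 1/25 → 1/30 → 1/40 → 1/50 → 1/60 → 1/80 → 1/100 — 2 stops faster (darker).
Net so far: 1 stop darker. Aperture: f/6.3 → f/5.6 → f/5 → f/4.5.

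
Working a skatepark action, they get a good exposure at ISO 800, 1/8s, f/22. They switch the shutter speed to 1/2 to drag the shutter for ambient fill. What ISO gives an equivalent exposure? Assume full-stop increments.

ISO 200

Shutter speed: 1/8 → 1/4 → 1/2 — 2 stops slower (brighter).
Need 2 stops darker from the ISO: 800 → 400 → 200.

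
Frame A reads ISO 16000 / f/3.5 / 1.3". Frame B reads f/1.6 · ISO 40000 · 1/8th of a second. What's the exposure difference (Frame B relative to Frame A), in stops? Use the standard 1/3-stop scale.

1/3 stop brighter

Aperture: f/3.5 → f/3.2 → f/2.8 → f/2.5 → f/2.2 → f/2 → f/1.8 → f/1.6 — 2 1/3 stops larger aperture (brighter).
Shutter speed: 1.3 → 1 → 0.8 → 0.6 → 0.5 → 0.4 → 0.3 → 1/4 → 1/5 → 1/6 → 1/8 — 3 1/3 stops shorter (darker).
ISO: 16000 → 20000 → 25600 → 32000 → 40000 — 1 1/3 stops raised (brighter).
Net: +2 1/3 −3 1/3 +1 1/3 = +1/3 stops.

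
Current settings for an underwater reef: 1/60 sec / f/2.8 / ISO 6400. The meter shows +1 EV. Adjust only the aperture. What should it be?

Overexposed by 1 stop → need 1 stop darker.
Aperture: f/2.8 → f/4.

f/4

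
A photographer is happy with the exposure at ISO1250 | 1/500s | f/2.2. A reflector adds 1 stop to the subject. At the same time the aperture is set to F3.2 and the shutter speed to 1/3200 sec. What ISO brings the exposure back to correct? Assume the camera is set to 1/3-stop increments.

ISO 8000

Scene light: 1 stop brighter.
Aperture: f/2.2 → f/2.5 → f/2.8 → f/3.2 — 1 stop smaller aperture (darker).
Shutter speed: 1/500 → 1/640 → 1/800 → 1/1000 → 1/1250 → 1/1600 → 1/2000 → 1/2500 → 1/3200 — 2 2/3 stops shorter (darker).
Net so far: 2 2/3 stops darker. ISO: 1250 → 1600 → 2000 → 2500 → 3200 → 4000 → 5000 → 6400 → 8000.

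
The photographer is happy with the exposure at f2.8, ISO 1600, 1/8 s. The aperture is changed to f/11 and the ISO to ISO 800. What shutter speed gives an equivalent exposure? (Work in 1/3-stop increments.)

Aperture: f/2.8 → f/3.2 → f/3.5 → f/4 → f/4.5 → f/5 → f/5.6 → f/6.3 → f/7.1 → f/8 → f/9 → f/10 → f/11 — 4 stops stopped down (darker).
ISO: 1600 → 1250 → 1000 → 800 — 1 stop dropped (darker).
Net change so far: 5 stops darker. Offset with the shutter speed: 1/8 → 1/6 → 1/5 → 1/4 → 0.3 → 0.4 → 0.5 → 0.6 → 0.8 → 1 → 1.3 → 1.6 → 2 → 2.5 → 3.2 → 4.

4 s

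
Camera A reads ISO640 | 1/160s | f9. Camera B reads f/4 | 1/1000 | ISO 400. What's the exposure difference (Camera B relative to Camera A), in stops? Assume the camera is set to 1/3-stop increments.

1 stop darker

Aperture: f/9 → f/8 → f/7.1 → f/6.3 → f/5.6 → f/5 → f/4.5 → f/4 — 2 1/3 stops larger aperture (brighter).
Shutter speed: 1/160 → 1/200 → 1/250 → 1/320 → 1/400 → 1/500 → 1/640 → 1/800 → 1/1000 — 2 2/3 stops faster (darker).
ISO: 640 → 500 → 400 — 2/3 stop lower (darker).
Net: +2 1/3 −2 2/3 −2/3 = −1 stop.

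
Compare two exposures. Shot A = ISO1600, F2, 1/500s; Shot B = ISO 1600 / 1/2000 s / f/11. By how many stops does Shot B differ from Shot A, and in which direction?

Aperture: f/2 → f/2.8 → f/4 → f/5.6 → f/8 → f/11 — 5 stops narrower (darker).
Shutter speed: 1/500 → 1/1000 → 1/2000 — 2 stops shorter (darker).
ISO: unchanged.
Net: −5 −2 = −7 stops.

7 stops darker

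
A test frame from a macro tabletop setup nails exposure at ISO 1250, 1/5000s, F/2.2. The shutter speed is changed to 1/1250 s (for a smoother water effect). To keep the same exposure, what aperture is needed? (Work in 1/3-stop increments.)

Shutter speed: 1/5000 → 1/4000 → 1/3200 → 1/2500 → 1/2000 → 1/1600 → 1/1250 — 2 stops slower (brighter).
Need 2 stops darker from the aperture: f/2.2 → f/2.5 → f/2.8 → f/3.2 → f/3.5 → f/4 → f/4.5.

f/4.5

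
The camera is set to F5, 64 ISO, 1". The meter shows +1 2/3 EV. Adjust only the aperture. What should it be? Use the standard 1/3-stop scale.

Overexposed by 1 2/3 stops → need 1 2/3 stops darker.
Aperture: f/5 → f/5.6 → f/6.3 → f/7.1 → f/8 → f/9.

f/9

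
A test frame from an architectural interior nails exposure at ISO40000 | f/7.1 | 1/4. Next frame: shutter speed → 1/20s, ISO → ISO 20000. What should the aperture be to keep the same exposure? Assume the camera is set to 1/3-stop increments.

f/2.2

Shutter speed: 1/4 → 1/5 → 1/6 → 1/8 → 1/10 → 1/13 → 1/15 → 1/20 — 2 1/3 stops faster (darker).
ISO: 40000 → 32000 → 25600 → 20000 — 1 stop dropped (darker).
Net change so far: 3 1/3 stops darker. Offset with the aperture: f/7.1 → f/6.3 → f/5.6 → f/5 → f/4.5 → f/4 → f/3.5 → f/3.2 → f/2.8 → f/2.5 → f/2.2.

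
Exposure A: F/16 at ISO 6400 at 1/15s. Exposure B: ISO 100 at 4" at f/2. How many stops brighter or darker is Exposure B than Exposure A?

6 stops brighter

Aperture: f/16 → f/11 → f/8 → f/5.6 → f/4 → f/2.8 → f/2 — 6 stops wider (brighter).
Shutter speed: 1/15 → 1/8 → 1/4 → 1/2 → 1 → 2 → 4 — 6 stops longer (brighter).
ISO: 6400 → 3200 → 1600 → 800 → 400 → 200 → 100 — 6 stops dropped (darker).
Net: +6 +6 −6 = +6 stops.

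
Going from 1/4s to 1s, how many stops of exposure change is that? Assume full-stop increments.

1/4 → 1/2 → 1 — count the steps: 2 stops.

2 stops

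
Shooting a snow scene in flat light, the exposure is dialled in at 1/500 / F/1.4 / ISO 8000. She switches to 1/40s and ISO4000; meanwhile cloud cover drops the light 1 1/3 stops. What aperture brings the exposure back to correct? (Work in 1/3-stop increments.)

f/2.2

Scene light: 1 1/3 stops darker.
Shutter speed: 1/500 → 1/400 → 1/320 → 1/250 → 1/200 → 1/160 → 1/125 → 1/100 → 1/80 → 1/60 → 1/50 → 1/40 — 3 2/3 stops slower (brighter).
ISO: 8000 → 6400 → 5000 → 4000 — 1 stop dropped (darker).
Net so far: 1 1/3 stops brighter. Aperture: f/1.4 → f/1.6 → f/1.8 → f/2 → f/2.2.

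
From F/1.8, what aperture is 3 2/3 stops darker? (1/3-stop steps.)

f/6.3

Aperture: f/1.8 → f/2 → f/2.2 → f/2.5 → f/2.8 → f/3.2 → f/3.5 → f/4 → f/4.5 → f/5 → f/5.6 → f/6.3 — 3 2/3 stops smaller aperture (darker).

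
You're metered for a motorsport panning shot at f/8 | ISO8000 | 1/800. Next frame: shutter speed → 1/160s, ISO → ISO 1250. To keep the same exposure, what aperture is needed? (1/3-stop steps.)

f/7.1

Shutter speed: 1/800 → 1/640 → 1/500 → 1/400 → 1/320 → 1/250 → 1/200 → 1/160 — 2 1/3 stops slower (brighter).
ISO: 8000 → 6400 → 5000 → 4000 → 3200 → 2500 → 2000 → 1600 → 1250 — 2 2/3 stops dropped (darker).
Net change so far: 1/3 stop darker. Offset with the aperture: f/8 → f/7.1.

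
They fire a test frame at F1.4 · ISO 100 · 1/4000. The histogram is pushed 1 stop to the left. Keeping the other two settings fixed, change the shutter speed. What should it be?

Underexposed by 1 stop → need 1 stop brighter.
Shutter speed: 1/4000 → 1/2000.

1/2000s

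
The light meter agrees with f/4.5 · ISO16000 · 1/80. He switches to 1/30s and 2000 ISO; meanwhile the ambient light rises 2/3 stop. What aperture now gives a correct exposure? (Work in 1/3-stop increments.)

f/3.2

Scene light: 2/3 stop brighter.
Shutter speed: 1/80 → 1/60 → 1/50 → 1/40 → 1/30 — 1 1/3 stops longer (brighter).
ISO: 16000 → 12800 → 10000 → 8000 → 6400 → 5000 → 4000 → 3200 → 2500 → 2000 — 3 stops dropped (darker).
Net so far: 1 stop darker. Aperture: f/4.5 → f/4 → f/3.5 → f/3.2.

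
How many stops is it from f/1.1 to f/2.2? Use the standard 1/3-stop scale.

f/1.1 → f/1.2 → f/1.4 → f/1.6 → f/1.8 → f/2 → f/2.2 — count the steps: 6 third-stops = 2 stops.

2 stops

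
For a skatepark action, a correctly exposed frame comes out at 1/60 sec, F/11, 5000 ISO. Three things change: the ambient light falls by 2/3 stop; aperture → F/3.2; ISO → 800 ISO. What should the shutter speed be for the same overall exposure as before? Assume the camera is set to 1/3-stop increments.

Scene light: 2/3 stop darker.
Aperture: f/11 → f/10 → f/9 → f/8 → f/7.1 → f/6.3 → f/5.6 → f/5 → f/4.5 → f/4 → f/3.5 → f/3.2 — 3 2/3 stops opened up (brighter).
ISO: 5000 → 4000 → 3200 → 2500 → 2000 → 1600 → 1250 → 1000 → 800 — 2 2/3 stops dropped (darker).
Net so far: 1/3 stop brighter. Shutter speed: 1/60 → 1/80.

1/80s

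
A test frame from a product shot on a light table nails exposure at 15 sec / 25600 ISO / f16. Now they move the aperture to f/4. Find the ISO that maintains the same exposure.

ISO 1600

Aperture: f/16 → f/11 → f/8 → f/5.6 → f/4 — 4 stops opened up (brighter).
Need 4 stops darker from the ISO: 25600 → 12800 → 6400 → 3200 → 1600.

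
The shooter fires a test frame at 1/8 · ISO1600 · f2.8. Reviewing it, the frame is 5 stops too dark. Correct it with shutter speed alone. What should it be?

Underexposed by 5 stops → need 5 stops brighter.
Shutter speed: 1/8 → 1/4 → 1/2 → 1 → 2 → 4.

4 s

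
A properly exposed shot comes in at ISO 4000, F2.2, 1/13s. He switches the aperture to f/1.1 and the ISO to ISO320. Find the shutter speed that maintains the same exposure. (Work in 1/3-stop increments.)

1/4s

Aperture: f/2.2 → f/2 → f/1.8 → f/1.6 → f/1.4 → f/1.2 → f/1.1 — 2 stops wider (brighter).
ISO: 4000 → 3200 → 2500 → 2000 → 1600 → 1250 → 1000 → 800 → 640 → 500 → 400 → 320 — 3 2/3 stops lower (darker).
Net change so far: 1 2/3 stops darker. Offset with the shutter speed: 1/13 → 1/10 → 1/8 → 1/6 → 1/5 → 1/4.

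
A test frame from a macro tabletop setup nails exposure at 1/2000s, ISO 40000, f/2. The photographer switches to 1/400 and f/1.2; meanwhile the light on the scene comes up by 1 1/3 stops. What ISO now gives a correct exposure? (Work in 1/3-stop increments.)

ISO 1250

Scene light: 1 1/3 stops brighter.
Shutter speed: 1/2000 → 1/1600 → 1/1250 → 1/1000 → 1/800 → 1/640 → 1/500 → 1/400 — 2 1/3 stops slower (brighter).
Aperture: f/2 → f/1.8 → f/1.6 → f/1.4 → f/1.2 — 1 1/3 stops larger aperture (brighter).
Net so far: 5 stops brighter. ISO: 40000 → 32000 → 25600 → 20000 → 16000 → 12800 → 10000 → 8000 → 6400 → 5000 → 4000 → 3200 → 2500 → 2000 → 1600 → 1250.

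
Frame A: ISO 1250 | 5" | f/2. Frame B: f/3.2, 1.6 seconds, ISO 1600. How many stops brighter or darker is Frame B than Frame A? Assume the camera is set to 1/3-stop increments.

2 2/3 stops darker

Aperture: f/2 → f/2.2 → f/2.5 → f/2.8 → f/3.2 — 1 1/3 stops narrower (darker).
Shutter speed: 5 → 4 → 3.2 → 2.5 → 2 → 1.6 — 1 2/3 stops faster (darker).
ISO: 1250 → 1600 — 1/3 stop higher (brighter).
Net: −1 1/3 −1 2/3 +1/3 = −2 2/3 stops.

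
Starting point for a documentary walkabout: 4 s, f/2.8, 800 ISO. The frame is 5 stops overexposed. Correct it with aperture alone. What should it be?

Overexposed by 5 stops → need 5 stops darker.
Aperture: f/2.8 → f/4 → f/5.6 → f/8 → f/11 → f/16.

f/16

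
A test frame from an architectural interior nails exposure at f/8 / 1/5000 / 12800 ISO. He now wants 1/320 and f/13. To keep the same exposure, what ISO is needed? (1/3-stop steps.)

Shutter speed: 1/5000 → 1/4000 → 1/3200 → 1/2500 → 1/2000 → 1/1600 → 1/1250 → 1/1000 → 1/800 → 1/640 → 1/500 → 1/400 → 1/320 — 4 stops longer (brighter).
Aperture: f/8 → f/9 → f/10 → f/11 → f/13 — 1 1/3 stops stopped down (darker).
Net change so far: 2 2/3 stops brighter. Offset with the ISO: 12800 → 10000 → 8000 → 6400 → 5000 → 4000 → 3200 → 2500 → 2000.

ISO 2000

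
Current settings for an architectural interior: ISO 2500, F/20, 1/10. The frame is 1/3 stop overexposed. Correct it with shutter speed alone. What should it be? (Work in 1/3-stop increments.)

Overexposed by 1/3 stop → need 1/3 stop darker.
Shutter speed: 1/10 → 1/13.

1/13s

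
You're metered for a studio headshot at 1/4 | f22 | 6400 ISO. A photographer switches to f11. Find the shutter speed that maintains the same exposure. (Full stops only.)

1/15s

Aperture: f/22 → f/16 → f/11 — 2 stops wider (brighter).
Need 2 stops darker from the shutter speed: 1/4 → 1/8 → 1/15.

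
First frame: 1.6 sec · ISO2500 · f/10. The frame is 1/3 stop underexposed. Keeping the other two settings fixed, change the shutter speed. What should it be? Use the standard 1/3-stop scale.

Underexposed by 1/3 stop → need 1/3 stop brighter.
Shutter speed: 1.6 → 2.

2 s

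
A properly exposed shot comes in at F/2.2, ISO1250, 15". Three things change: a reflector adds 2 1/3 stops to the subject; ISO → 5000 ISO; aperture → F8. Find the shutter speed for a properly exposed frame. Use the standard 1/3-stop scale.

Scene light: 2 1/3 stops brighter.
ISO: 1250 → 1600 → 2000 → 2500 → 3200 → 4000 → 5000 — 2 stops raised (brighter).
Aperture: f/2.2 → f/2.5 → f/2.8 → f/3.2 → f/3.5 → f/4 → f/4.5 → f/5 → f/5.6 → f/6.3 → f/7.1 → f/8 — 3 2/3 stops stopped down (darker).
Net so far: 2/3 stop brighter. Shutter speed: 15 → 13 → 10.

10 s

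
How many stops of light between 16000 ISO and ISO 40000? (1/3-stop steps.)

1 1/3 stops

16000 → 20000 → 25600 → 32000 → 40000 — count the steps: 4 third-stops = 1 1/3 stops.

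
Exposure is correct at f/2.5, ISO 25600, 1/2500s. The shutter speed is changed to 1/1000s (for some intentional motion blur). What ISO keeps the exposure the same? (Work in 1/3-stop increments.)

Shutter speed: 1/2500 → 1/2000 → 1/1600 → 1/1250 → 1/1000 — 1 1/3 stops longer (brighter).
Need 1 1/3 stops darker from the ISO: 25600 → 20000 → 16000 → 12800 → 10000.

ISO 10000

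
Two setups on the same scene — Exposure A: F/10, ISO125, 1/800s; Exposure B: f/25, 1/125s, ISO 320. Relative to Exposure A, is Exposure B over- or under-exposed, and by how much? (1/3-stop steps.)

1 1/3 stops brighter

Aperture: f/10 → f/11 → f/13 → f/14 → f/16 → f/18 → f/20 → f/22 → f/25 — 2 2/3 stops narrower (darker).
Shutter speed: 1/800 → 1/640 → 1/500 → 1/400 → 1/320 → 1/250 → 1/200 → 1/160 → 1/125 — 2 2/3 stops longer (brighter).
ISO: 125 → 160 → 200 → 250 → 320 — 1 1/3 stops higher (brighter).
Net: −2 2/3 +2 2/3 +1 1/3 = +1 1/3 stops.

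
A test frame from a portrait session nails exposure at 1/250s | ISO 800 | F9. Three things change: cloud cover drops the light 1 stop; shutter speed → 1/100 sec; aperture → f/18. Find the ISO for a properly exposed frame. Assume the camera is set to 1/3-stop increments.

Scene light: 1 stop darker.
Shutter speed: 1/250 → 1/200 → 1/160 → 1/125 → 1/100 — 1 1/3 stops longer (brighter).
Aperture: f/9 → f/10 → f/11 → f/13 → f/14 → f/16 → f/18 — 2 stops stopped down (darker).
Net so far: 1 2/3 stops darker. ISO: 800 → 1000 → 1250 → 1600 → 2000 → 2500.

ISO 2500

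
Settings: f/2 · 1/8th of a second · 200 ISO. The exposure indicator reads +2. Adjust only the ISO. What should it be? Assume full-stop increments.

ISO 50

Overexposed by 2 stops → need 2 stops darker.
ISO: 200 → 100 → 50.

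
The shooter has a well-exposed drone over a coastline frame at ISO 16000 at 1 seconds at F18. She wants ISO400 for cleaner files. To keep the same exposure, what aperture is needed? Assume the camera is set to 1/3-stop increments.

f/2.8

ISO: 16000 → 12800 → 10000 → 8000 → 6400 → 5000 → 4000 → 3200 → 2500 → 2000 → 1600 → 1250 → 1000 → 800 → 640 → 500 → 400 — 5 1/3 stops lower (darker).
Need 5 1/3 stops brighter from the aperture: f/18 → f/16 → f/14 → f/13 → f/11 → f/10 → f/9 → f/8 → f/7.1 → f/6.3 → f/5.6 → f/5 → f/4.5 → f/4 → f/3.5 → f/3.2 → f/2.8.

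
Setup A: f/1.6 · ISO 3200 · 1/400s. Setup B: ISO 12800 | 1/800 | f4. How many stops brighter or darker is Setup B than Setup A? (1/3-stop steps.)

1 2/3 stops darker

Aperture: f/1.6 → f/1.8 → f/2 → f/2.2 → f/2.5 → f/2.8 → f/3.2 → f/3.5 → f/4 — 2 2/3 stops stopped down (darker).
Shutter speed: 1/400 → 1/500 → 1/640 → 1/800 — 1 stop shorter (darker).
ISO: 3200 → 4000 → 5000 → 6400 → 8000 → 10000 → 12800 — 2 stops raised (brighter).
Net: −2 2/3 −1 +2 = −1 2/3 stops.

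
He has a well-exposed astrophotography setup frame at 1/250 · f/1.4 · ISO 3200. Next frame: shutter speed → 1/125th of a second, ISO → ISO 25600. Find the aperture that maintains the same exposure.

f/5.6

Shutter speed: 1/250 → 1/125 — 1 stop longer (brighter).
ISO: 3200 → 6400 → 12800 → 25600 — 3 stops raised (brighter).
Net change so far: 4 stops brighter. Offset with the aperture: f/1.4 → f/2 → f/2.8 → f/4 → f/5.6.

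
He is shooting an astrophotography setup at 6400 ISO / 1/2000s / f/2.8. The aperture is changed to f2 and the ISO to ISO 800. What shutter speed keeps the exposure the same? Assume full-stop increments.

Aperture: f/2.8 → f/2 — 1 stop opened up (brighter).
ISO: 6400 → 3200 → 1600 → 800 — 3 stops lower (darker).
Net change so far: 2 stops darker. Offset with the shutter speed: 1/2000 → 1/1000 → 1/500.

1/500s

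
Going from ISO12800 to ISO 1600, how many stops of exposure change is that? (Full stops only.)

3 stops

12800 → 6400 → 3200 → 1600 — count the steps: 3 stops.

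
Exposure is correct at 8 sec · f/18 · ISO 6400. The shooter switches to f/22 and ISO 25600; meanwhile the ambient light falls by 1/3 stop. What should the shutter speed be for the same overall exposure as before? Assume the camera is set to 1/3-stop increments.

4 s

Scene light: 1/3 stop darker.
Aperture: f/18 → f/20 → f/22 — 2/3 stop narrower (darker).
ISO: 6400 → 8000 → 10000 → 12800 → 16000 → 20000 → 25600 — 2 stops higher (brighter).
Net so far: 1 stop brighter. Shutter speed: 8 → 6 → 5 → 4.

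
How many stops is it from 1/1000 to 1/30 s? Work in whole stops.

1/1000 → 1/500 → 1/250 → 1/125 → 1/60 → 1/30 — count the steps: 5 stops.

5 stops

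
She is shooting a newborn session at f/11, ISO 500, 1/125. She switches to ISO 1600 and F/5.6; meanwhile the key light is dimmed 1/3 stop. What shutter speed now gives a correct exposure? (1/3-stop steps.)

Scene light: 1/3 stop darker.
ISO: 500 → 640 → 800 → 1000 → 1250 → 1600 — 1 2/3 stops raised (brighter).
Aperture: f/11 → f/10 → f/9 → f/8 → f/7.1 → f/6.3 → f/5.6 — 2 stops larger aperture (brighter).
Net so far: 3 1/3 stops brighter. Shutter speed: 1/125 → 1/160 → 1/200 → 1/250 → 1/320 → 1/400 → 1/500 → 1/640 → 1/800 → 1/1000 → 1/1250.

1/1250s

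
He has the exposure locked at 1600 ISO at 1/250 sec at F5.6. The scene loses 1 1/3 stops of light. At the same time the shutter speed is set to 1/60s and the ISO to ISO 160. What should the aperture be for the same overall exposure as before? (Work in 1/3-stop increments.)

Scene light: 1 1/3 stops darker.
Shutter speed: 1/250 → 1/200 → 1/160 → 1/125 → 1/100 → 1/80 → 1/60 — 2 stops slower (brighter).
ISO: 1600 → 1250 → 1000 → 800 → 640 → 500 → 400 → 320 → 250 → 200 → 160 — 3 1/3 stops lower (darker).
Net so far: 2 2/3 stops darker. Aperture: f/5.6 → f/5 → f/4.5 → f/4 → f/3.5 → f/3.2 → f/2.8 → f/2.5 → f/2.2.

f/2.2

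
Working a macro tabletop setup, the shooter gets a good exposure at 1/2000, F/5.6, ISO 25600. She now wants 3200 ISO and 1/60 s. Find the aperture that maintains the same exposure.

f/11

ISO: 25600 → 12800 → 6400 → 3200 — 3 stops lower (darker).
Shutter speed: 1/2000 → 1/1000 → 1/500 → 1/250 → 1/125 → 1/60 — 5 stops longer (brighter).
Net change so far: 2 stops brighter. Offset with the aperture: f/5.6 → f/8 → f/11.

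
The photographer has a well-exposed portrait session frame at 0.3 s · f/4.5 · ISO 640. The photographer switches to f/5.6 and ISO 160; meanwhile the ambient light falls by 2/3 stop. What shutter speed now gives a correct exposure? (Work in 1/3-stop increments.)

Scene light: 2/3 stop darker.
Aperture: f/4.5 → f/5 → f/5.6 — 2/3 stop smaller aperture (darker).
ISO: 640 → 500 → 400 → 320 → 250 → 200 → 160 — 2 stops lower (darker).
Net so far: 3 1/3 stops darker. Shutter speed: 0.3 → 0.4 → 0.5 → 0.6 → 0.8 → 1 → 1.3 → 1.6 → 2 → 2.5 → 3.2.

3.2 s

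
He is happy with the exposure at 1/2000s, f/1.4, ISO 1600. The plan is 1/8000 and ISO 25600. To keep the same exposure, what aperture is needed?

Shutter speed: 1/2000 → 1/4000 → 1/8000 — 2 stops shorter (darker).
ISO: 1600 → 3200 → 6400 → 12800 → 25600 — 4 stops higher (brighter).
Net change so far: 2 stops brighter. Offset with the aperture: f/1.4 → f/2 → f/2.8.

f/2.8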